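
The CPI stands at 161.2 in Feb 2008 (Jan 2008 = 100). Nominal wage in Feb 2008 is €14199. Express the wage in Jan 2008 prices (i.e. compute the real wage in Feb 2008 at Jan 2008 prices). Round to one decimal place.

8808.3

Real = Nominal ÷ (Index/100) = 14199 ÷ (161.2/100)
     = 14199 ÷ 1.612 = 8808.3127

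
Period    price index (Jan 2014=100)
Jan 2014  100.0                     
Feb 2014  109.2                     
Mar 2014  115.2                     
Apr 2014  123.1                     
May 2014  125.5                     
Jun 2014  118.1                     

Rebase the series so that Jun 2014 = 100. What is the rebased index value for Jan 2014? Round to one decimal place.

84.7

Rebased(Jan 2014) = 100.0 / 118.1 × 100 = 84.6740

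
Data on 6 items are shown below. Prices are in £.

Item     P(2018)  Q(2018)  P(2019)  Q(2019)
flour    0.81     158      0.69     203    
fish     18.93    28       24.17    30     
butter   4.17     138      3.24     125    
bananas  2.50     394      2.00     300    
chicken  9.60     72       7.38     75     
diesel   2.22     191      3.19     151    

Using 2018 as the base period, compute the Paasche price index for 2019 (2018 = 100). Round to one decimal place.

Paasche price index uses current-period quantities as weights.
ΣP(2019)·Q(2019) = 0.69×203 + 24.17×30 + 3.24×125 + 2.00×300 + 7.38×75 + 3.19×151 = 140.07 + 725.1 + 405 + 600 + 553.5 + 481.69 = 2905.36
ΣP(2018)·Q(2019) = 0.81×203 + 18.93×30 + 4.17×125 + 2.50×300 + 9.60×75 + 2.22×151 = 164.43 + 567.9 + 521.25 + 750 + 720 + 335.22 = 3058.8
Index = 2905.36 / 3058.8 × 100 = 94.9837

95.0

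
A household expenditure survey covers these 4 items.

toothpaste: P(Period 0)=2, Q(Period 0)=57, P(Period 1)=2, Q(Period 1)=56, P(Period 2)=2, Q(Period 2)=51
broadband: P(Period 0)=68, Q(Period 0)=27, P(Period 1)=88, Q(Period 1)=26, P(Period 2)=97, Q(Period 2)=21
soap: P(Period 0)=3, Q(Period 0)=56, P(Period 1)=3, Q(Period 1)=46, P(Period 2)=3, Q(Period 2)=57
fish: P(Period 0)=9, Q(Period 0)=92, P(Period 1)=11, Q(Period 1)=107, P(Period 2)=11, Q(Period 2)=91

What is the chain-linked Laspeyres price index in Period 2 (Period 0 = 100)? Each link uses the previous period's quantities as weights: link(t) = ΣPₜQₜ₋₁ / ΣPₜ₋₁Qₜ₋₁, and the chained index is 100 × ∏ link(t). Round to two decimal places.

132.42

Link Period 0→Period 1:
ΣP(Period 1)Q(Period 0) = 2×57 + 88×27 + 3×56 + 11×92 = 114 + 2376 + 168 + 1012 = 3670
ΣP(Period 0)Q(Period 0) = 2×57 + 68×27 + 3×56 + 9×92 = 114 + 1836 + 168 + 828 = 2946
link = 3670/2946 = 1.245757
Link Period 1→Period 2:
ΣP(Period 2)Q(Period 1) = 2×56 + 97×26 + 3×46 + 11×107 = 112 + 2522 + 138 + 1177 = 3949
ΣP(Period 1)Q(Period 1) = 2×56 + 88×26 + 3×46 + 11×107 = 112 + 2288 + 138 + 1177 = 3715
link = 3949/3715 = 1.062988
Chained index = 100 × 1.245757 × 1.062988 = 132.4225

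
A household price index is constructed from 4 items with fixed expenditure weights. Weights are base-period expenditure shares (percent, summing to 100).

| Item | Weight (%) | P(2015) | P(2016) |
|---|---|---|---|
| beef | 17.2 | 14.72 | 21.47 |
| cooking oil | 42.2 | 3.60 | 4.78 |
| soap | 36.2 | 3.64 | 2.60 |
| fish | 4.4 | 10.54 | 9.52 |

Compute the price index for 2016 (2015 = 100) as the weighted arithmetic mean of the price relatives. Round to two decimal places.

110.95

beef: 17.2 × (21.47/14.72) = 17.2 × 1.458560 = 25.0872
cooking oil: 42.2 × (4.78/3.60) = 42.2 × 1.327778 = 56.0322
soap: 36.2 × (2.60/3.64) = 36.2 × 0.714286 = 25.8571
fish: 4.4 × (9.52/10.54) = 4.4 × 0.903226 = 3.9742
Index = Σ wᵢ·(p₁ᵢ/p₀ᵢ) = 25.0872 + 56.0322 + 25.8571 + 3.9742 = 110.9508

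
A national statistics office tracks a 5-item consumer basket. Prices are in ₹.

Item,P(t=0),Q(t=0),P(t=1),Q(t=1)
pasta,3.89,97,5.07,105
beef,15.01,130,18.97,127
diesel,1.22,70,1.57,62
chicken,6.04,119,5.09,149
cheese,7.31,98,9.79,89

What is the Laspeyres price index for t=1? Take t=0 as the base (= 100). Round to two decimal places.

120.36

Laspeyres price index uses base-period quantities as weights.
ΣP(t=1)·Q(t=0) = 5.07×97 + 18.97×130 + 1.57×70 + 5.09×119 + 9.79×98 = 491.79 + 2466.1 + 109.9 + 605.71 + 959.42 = 4632.92
ΣP(t=0)·Q(t=0) = 3.89×97 + 15.01×130 + 1.22×70 + 6.04×119 + 7.31×98 = 377.33 + 1951.3 + 85.4 + 718.76 + 716.38 = 3849.17
Index = 4632.92 / 3849.17 × 100 = 120.3615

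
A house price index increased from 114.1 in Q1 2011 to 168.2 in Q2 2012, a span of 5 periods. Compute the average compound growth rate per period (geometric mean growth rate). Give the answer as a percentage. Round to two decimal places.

8.07%

Growth factor = (168.2/114.1)^(1/5) = (1.474145)^(1/5) = 1.080707
Growth rate = 1.080707 − 1 = 0.080707 = 8.0707%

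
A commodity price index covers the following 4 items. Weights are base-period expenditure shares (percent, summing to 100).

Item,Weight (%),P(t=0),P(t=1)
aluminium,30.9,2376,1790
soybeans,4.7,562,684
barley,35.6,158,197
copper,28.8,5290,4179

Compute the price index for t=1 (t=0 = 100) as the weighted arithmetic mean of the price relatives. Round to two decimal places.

aluminium: 30.9 × (1790/2376) = 30.9 × 0.753367 = 23.2790
soybeans: 4.7 × (684/562) = 4.7 × 1.217082 = 5.7203
barley: 35.6 × (197/158) = 35.6 × 1.246835 = 44.3873
copper: 28.8 × (4179/5290) = 28.8 × 0.789981 = 22.7515
Index = Σ wᵢ·(p₁ᵢ/p₀ᵢ) = 23.2790 + 5.7203 + 44.3873 + 22.7515 = 96.1381

96.14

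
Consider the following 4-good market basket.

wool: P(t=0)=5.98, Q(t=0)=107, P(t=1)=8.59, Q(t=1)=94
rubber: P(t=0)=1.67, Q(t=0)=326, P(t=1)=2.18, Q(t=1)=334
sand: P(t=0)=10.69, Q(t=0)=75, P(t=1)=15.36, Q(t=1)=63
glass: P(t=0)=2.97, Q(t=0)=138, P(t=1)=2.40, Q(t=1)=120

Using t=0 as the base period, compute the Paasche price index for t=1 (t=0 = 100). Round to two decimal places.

Paasche price index uses current-period quantities as weights.
ΣP(t=1)·Q(t=1) = 8.59×94 + 2.18×334 + 15.36×63 + 2.40×120 = 807.46 + 728.12 + 967.68 + 288 = 2791.26
ΣP(t=0)·Q(t=1) = 5.98×94 + 1.67×334 + 10.69×63 + 2.97×120 = 562.12 + 557.78 + 673.47 + 356.4 = 2149.77
Index = 2791.26 / 2149.77 × 100 = 129.8399

129.84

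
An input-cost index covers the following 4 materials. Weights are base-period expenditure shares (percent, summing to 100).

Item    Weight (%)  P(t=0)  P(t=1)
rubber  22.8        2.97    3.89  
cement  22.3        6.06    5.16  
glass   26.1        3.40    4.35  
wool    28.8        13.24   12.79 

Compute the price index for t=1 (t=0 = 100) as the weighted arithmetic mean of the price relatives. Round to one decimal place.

rubber: 22.8 × (3.89/2.97) = 22.8 × 1.309764 = 29.8626
cement: 22.3 × (5.16/6.06) = 22.3 × 0.851485 = 18.9881
glass: 26.1 × (4.35/3.40) = 26.1 × 1.279412 = 33.3926
wool: 28.8 × (12.79/13.24) = 28.8 × 0.966012 = 27.8211
Index = Σ wᵢ·(p₁ᵢ/p₀ᵢ) = 29.8626 + 18.9881 + 33.3926 + 27.8211 = 110.0645

110.1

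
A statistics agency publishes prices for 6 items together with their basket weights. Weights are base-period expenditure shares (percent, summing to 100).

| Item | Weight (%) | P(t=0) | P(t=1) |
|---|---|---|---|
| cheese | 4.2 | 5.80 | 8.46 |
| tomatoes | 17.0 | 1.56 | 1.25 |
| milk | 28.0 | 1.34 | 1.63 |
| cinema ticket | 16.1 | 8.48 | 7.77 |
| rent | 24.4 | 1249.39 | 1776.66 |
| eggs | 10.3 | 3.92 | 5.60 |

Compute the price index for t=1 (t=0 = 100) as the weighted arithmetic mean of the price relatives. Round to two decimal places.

cheese: 4.2 × (8.46/5.80) = 4.2 × 1.458621 = 6.1262
tomatoes: 17.0 × (1.25/1.56) = 17.0 × 0.801282 = 13.6218
milk: 28.0 × (1.63/1.34) = 28.0 × 1.216418 = 34.0597
cinema ticket: 16.1 × (7.77/8.48) = 16.1 × 0.916274 = 14.7520
rent: 24.4 × (1776.66/1249.39) = 24.4 × 1.422022 = 34.6973
eggs: 10.3 × (5.60/3.92) = 10.3 × 1.428571 = 14.7143
Index = Σ wᵢ·(p₁ᵢ/p₀ᵢ) = 6.1262 + 13.6218 + 34.0597 + 14.7520 + 34.6973 + 14.7143 = 117.9713

117.97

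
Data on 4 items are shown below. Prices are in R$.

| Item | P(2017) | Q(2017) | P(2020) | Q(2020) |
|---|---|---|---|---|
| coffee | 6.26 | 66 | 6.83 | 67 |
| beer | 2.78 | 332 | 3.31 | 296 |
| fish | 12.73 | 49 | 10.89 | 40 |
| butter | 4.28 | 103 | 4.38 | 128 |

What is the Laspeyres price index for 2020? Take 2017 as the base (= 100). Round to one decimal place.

Laspeyres price index uses base-period quantities as weights.
ΣP(2020)·Q(2017) = 6.83×66 + 3.31×332 + 10.89×49 + 4.38×103 = 450.78 + 1098.92 + 533.61 + 451.14 = 2534.45
ΣP(2017)·Q(2017) = 6.26×66 + 2.78×332 + 12.73×49 + 4.28×103 = 413.16 + 922.96 + 623.77 + 440.84 = 2400.73
Index = 2534.45 / 2400.73 × 100 = 105.5700

105.6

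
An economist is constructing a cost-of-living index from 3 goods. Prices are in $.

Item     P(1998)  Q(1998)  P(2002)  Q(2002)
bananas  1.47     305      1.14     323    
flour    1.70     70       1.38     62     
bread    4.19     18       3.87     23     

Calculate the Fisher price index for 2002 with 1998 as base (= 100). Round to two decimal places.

Laspeyres component (base-period weights):
ΣP(2002)Q(1998) = 1.14×305 + 1.38×70 + 3.87×18 = 347.7 + 96.6 + 69.66 = 513.96
ΣP(1998)Q(1998) = 1.47×305 + 1.70×70 + 4.19×18 = 448.35 + 119 + 75.42 = 642.77
L = 513.96 / 642.77 × 100 = 79.9602
Paasche component (current-period weights):
ΣP(2002)Q(2002) = 1.14×323 + 1.38×62 + 3.87×23 = 368.22 + 85.56 + 89.01 = 542.79
ΣP(1998)Q(2002) = 1.47×323 + 1.70×62 + 4.19×23 = 474.81 + 105.4 + 96.37 = 676.58
P = 542.79 / 676.58 × 100 = 80.2255
Fisher = √(L × P) = √(79.9602 × 80.2255) = 80.0927

80.09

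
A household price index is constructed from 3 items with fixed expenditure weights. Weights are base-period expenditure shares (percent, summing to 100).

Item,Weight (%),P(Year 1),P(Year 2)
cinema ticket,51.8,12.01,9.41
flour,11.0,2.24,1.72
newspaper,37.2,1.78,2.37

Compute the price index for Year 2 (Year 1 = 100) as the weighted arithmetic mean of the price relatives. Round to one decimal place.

cinema ticket: 51.8 × (9.41/12.01) = 51.8 × 0.783514 = 40.5860
flour: 11.0 × (1.72/2.24) = 11.0 × 0.767857 = 8.4464
newspaper: 37.2 × (2.37/1.78) = 37.2 × 1.331461 = 49.5303
Index = Σ wᵢ·(p₁ᵢ/p₀ᵢ) = 40.5860 + 8.4464 + 49.5303 = 98.5628

98.6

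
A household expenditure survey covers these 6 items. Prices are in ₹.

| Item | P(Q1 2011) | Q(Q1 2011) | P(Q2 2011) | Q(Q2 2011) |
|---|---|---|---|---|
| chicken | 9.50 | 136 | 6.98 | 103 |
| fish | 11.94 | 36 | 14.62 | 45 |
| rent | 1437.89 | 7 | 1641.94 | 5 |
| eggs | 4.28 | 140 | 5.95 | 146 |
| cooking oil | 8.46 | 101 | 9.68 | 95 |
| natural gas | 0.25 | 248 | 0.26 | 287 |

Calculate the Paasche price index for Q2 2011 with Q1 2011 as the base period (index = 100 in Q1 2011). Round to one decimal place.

Paasche price index uses current-period quantities as weights.
ΣP(Q2 2011)·Q(Q2 2011) = 6.98×103 + 14.62×45 + 1641.94×5 + 5.95×146 + 9.68×95 + 0.26×287 = 718.94 + 657.9 + 8209.7 + 868.7 + 919.6 + 74.62 = 11449.46
ΣP(Q1 2011)·Q(Q2 2011) = 9.50×103 + 11.94×45 + 1437.89×5 + 4.28×146 + 8.46×95 + 0.25×287 = 978.5 + 537.3 + 7189.45 + 624.88 + 803.7 + 71.75 = 10205.58
Index = 11449.46 / 10205.58 × 100 = 112.1882

112.2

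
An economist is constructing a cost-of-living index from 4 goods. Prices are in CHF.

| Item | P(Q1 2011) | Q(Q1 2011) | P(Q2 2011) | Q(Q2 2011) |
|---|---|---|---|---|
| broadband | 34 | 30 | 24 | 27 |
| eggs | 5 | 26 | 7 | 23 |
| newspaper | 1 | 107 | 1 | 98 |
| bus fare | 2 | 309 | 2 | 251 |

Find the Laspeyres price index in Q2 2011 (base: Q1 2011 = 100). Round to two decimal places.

86.77

Laspeyres price index uses base-period quantities as weights.
ΣP(Q2 2011)·Q(Q1 2011) = 24×30 + 7×26 + 1×107 + 2×309 = 720 + 182 + 107 + 618 = 1627
ΣP(Q1 2011)·Q(Q1 2011) = 34×30 + 5×26 + 1×107 + 2×309 = 1020 + 130 + 107 + 618 = 1875
Index = 1627 / 1875 × 100 = 86.7733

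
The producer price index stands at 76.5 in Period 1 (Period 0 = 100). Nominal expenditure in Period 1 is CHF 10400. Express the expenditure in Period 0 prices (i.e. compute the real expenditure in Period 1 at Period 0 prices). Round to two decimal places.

Real = Nominal ÷ (Index/100) = 10400 ÷ (76.5/100)
     = 10400 ÷ 0.765 = 13594.7712

13594.77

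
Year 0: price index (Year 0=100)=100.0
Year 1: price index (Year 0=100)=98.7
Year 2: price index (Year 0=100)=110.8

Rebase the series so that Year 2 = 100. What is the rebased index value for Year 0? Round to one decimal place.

90.3

Rebased(Year 0) = 100.0 / 110.8 × 100 = 90.2527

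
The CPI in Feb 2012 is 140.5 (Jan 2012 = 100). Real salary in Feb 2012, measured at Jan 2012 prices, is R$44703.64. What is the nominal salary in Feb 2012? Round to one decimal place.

62808.6

Nominal = Real × (Index/100) = 44703.64 × (140.5/100)
        = 44703.64 × 1.405 = 62808.6142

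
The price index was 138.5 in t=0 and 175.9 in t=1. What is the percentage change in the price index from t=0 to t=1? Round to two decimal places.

27.00%

Change = (175.9 − 138.5) / 138.5 × 100
       = 37.4 / 138.5 × 100 = 27.0036%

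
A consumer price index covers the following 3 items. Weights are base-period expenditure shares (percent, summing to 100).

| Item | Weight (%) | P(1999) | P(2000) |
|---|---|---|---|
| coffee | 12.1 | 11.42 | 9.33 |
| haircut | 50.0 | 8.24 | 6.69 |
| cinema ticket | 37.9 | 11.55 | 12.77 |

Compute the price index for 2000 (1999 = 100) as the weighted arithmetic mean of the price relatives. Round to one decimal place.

92.4

coffee: 12.1 × (9.33/11.42) = 12.1 × 0.816988 = 9.8856
haircut: 50.0 × (6.69/8.24) = 50.0 × 0.811893 = 40.5947
cinema ticket: 37.9 × (12.77/11.55) = 37.9 × 1.105628 = 41.9033
Index = Σ wᵢ·(p₁ᵢ/p₀ᵢ) = 9.8856 + 40.5947 + 41.9033 = 92.3835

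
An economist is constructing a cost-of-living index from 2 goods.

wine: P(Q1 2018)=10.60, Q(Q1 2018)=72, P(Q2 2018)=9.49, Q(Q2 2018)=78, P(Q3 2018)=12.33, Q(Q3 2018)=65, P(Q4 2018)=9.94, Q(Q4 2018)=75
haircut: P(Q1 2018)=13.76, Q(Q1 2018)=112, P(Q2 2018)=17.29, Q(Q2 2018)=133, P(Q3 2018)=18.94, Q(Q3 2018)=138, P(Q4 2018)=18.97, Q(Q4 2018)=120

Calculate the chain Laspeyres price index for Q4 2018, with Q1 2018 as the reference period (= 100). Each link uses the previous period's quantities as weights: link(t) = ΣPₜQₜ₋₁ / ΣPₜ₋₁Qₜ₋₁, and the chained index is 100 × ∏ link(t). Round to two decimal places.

124.42

Link Q1 2018→Q2 2018:
ΣP(Q2 2018)Q(Q1 2018) = 9.49×72 + 17.29×112 = 683.28 + 1936.48 = 2619.76
ΣP(Q1 2018)Q(Q1 2018) = 10.60×72 + 13.76×112 = 763.2 + 1541.12 = 2304.32
link = 2619.76/2304.32 = 1.136891
Link Q2 2018→Q3 2018:
ΣP(Q3 2018)Q(Q2 2018) = 12.33×78 + 18.94×133 = 961.74 + 2519.02 = 3480.76
ΣP(Q2 2018)Q(Q2 2018) = 9.49×78 + 17.29×133 = 740.22 + 2299.57 = 3039.79
link = 3480.76/3039.79 = 1.145066
Link Q3 2018→Q4 2018:
ΣP(Q4 2018)Q(Q3 2018) = 9.94×65 + 18.97×138 = 646.1 + 2617.86 = 3263.96
ΣP(Q3 2018)Q(Q3 2018) = 12.33×65 + 18.94×138 = 801.45 + 2613.72 = 3415.17
link = 3263.96/3415.17 = 0.955724
Chained index = 100 × 1.136891 × 1.145066 × 0.955724 = 124.4176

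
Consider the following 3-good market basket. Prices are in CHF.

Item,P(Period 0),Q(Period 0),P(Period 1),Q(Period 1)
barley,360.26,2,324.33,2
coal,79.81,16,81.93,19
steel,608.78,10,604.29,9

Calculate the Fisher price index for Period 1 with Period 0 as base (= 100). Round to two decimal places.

Laspeyres component (base-period weights):
ΣP(Period 1)Q(Period 0) = 324.33×2 + 81.93×16 + 604.29×10 = 648.66 + 1310.88 + 6042.9 = 8002.44
ΣP(Period 0)Q(Period 0) = 360.26×2 + 79.81×16 + 608.78×10 = 720.52 + 1276.96 + 6087.8 = 8085.28
L = 8002.44 / 8085.28 × 100 = 98.9754
Paasche component (current-period weights):
ΣP(Period 1)Q(Period 1) = 324.33×2 + 81.93×19 + 604.29×9 = 648.66 + 1556.67 + 5438.61 = 7643.94
ΣP(Period 0)Q(Period 1) = 360.26×2 + 79.81×19 + 608.78×9 = 720.52 + 1516.39 + 5479.02 = 7715.93
P = 7643.94 / 7715.93 × 100 = 99.0670
Fisher = √(L × P) = √(98.9754 × 99.0670) = 99.0212

99.02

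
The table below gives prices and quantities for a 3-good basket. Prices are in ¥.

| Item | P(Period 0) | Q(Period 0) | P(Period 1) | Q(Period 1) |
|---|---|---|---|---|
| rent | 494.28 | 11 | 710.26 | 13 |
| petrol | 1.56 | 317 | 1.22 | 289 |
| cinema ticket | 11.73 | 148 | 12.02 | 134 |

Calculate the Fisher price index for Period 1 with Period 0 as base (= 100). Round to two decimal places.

131.33

Laspeyres component (base-period weights):
ΣP(Period 1)Q(Period 0) = 710.26×11 + 1.22×317 + 12.02×148 = 7812.86 + 386.74 + 1778.96 = 9978.56
ΣP(Period 0)Q(Period 0) = 494.28×11 + 1.56×317 + 11.73×148 = 5437.08 + 494.52 + 1736.04 = 7667.64
L = 9978.56 / 7667.64 × 100 = 130.1386
Paasche component (current-period weights):
ΣP(Period 1)Q(Period 1) = 710.26×13 + 1.22×289 + 12.02×134 = 9233.38 + 352.58 + 1610.68 = 11196.64
ΣP(Period 0)Q(Period 1) = 494.28×13 + 1.56×289 + 11.73×134 = 6425.64 + 450.84 + 1571.82 = 8448.3
P = 11196.64 / 8448.3 × 100 = 132.5313
Fisher = √(L × P) = √(130.1386 × 132.5313) = 131.3295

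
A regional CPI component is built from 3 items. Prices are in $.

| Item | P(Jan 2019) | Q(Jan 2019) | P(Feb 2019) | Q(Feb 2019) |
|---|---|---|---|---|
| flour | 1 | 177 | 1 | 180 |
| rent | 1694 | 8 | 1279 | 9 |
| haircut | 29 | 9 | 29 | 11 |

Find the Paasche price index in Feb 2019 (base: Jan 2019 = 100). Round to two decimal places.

76.28

Paasche price index uses current-period quantities as weights.
ΣP(Feb 2019)·Q(Feb 2019) = 1×180 + 1279×9 + 29×11 = 180 + 11511 + 319 = 12010
ΣP(Jan 2019)·Q(Feb 2019) = 1×180 + 1694×9 + 29×11 = 180 + 15246 + 319 = 15745
Index = 12010 / 15745 × 100 = 76.2782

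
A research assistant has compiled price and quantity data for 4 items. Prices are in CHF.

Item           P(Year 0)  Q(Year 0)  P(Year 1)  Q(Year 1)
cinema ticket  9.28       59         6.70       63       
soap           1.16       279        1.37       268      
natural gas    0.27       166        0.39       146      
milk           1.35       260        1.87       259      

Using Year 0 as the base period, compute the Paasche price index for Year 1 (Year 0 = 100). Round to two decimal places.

Paasche price index uses current-period quantities as weights.
ΣP(Year 1)·Q(Year 1) = 6.70×63 + 1.37×268 + 0.39×146 + 1.87×259 = 422.1 + 367.16 + 56.94 + 484.33 = 1330.53
ΣP(Year 0)·Q(Year 1) = 9.28×63 + 1.16×268 + 0.27×146 + 1.35×259 = 584.64 + 310.88 + 39.42 + 349.65 = 1284.59
Index = 1330.53 / 1284.59 × 100 = 103.5762

103.58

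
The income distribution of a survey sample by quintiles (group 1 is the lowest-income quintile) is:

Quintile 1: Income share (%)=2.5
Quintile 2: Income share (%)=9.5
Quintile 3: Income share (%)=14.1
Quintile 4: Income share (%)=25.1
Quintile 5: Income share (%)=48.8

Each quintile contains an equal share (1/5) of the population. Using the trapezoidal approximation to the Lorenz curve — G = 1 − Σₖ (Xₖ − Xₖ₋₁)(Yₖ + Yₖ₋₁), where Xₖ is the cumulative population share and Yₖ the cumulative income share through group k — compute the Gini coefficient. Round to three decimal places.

0.433

Cumulative income shares Yₖ: 0.0250, 0.1200, 0.2610, 0.5120, 1.0000
Σ (Xₖ−Xₖ₋₁)(Yₖ+Yₖ₋₁) = (1/5)(0.0250+0.0000) + (1/5)(0.1200+0.0250) + (1/5)(0.2610+0.1200) + (1/5)(0.5120+0.2610) + (1/5)(1.0000+0.5120)
  = 0.0050 + 0.0290 + 0.0762 + 0.1546 + 0.3024 = 0.5672
G = 1 − 0.5672 = 0.4328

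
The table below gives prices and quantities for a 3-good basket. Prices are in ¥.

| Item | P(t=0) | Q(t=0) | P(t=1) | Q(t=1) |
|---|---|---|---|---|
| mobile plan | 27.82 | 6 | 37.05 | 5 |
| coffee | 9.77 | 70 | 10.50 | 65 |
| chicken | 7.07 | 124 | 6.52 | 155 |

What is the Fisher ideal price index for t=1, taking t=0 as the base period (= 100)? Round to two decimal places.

101.33

Laspeyres component (base-period weights):
ΣP(t=1)Q(t=0) = 37.05×6 + 10.50×70 + 6.52×124 = 222.3 + 735 + 808.48 = 1765.78
ΣP(t=0)Q(t=0) = 27.82×6 + 9.77×70 + 7.07×124 = 166.92 + 683.9 + 876.68 = 1727.5
L = 1765.78 / 1727.5 × 100 = 102.2159
Paasche component (current-period weights):
ΣP(t=1)Q(t=1) = 37.05×5 + 10.50×65 + 6.52×155 = 185.25 + 682.5 + 1010.6 = 1878.35
ΣP(t=0)Q(t=1) = 27.82×5 + 9.77×65 + 7.07×155 = 139.1 + 635.05 + 1095.85 = 1870
P = 1878.35 / 1870 × 100 = 100.4465
Fisher = √(L × P) = √(102.2159 × 100.4465) = 101.3274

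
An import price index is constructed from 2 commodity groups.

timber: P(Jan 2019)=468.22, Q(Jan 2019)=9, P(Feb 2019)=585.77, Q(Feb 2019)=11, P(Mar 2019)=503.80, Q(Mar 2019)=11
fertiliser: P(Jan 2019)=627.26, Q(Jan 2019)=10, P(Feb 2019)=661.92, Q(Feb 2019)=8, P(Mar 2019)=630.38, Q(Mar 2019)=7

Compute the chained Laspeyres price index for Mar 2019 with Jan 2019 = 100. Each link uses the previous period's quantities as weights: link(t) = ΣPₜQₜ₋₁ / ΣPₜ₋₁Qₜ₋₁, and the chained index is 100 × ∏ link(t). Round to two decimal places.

102.25

Link Jan 2019→Feb 2019:
ΣP(Feb 2019)Q(Jan 2019) = 585.77×9 + 661.92×10 = 5271.93 + 6619.2 = 11891.13
ΣP(Jan 2019)Q(Jan 2019) = 468.22×9 + 627.26×10 = 4213.98 + 6272.6 = 10486.58
link = 11891.13/10486.58 = 1.133938
Link Feb 2019→Mar 2019:
ΣP(Mar 2019)Q(Feb 2019) = 503.80×11 + 630.38×8 = 5541.8 + 5043.04 = 10584.84
ΣP(Feb 2019)Q(Feb 2019) = 585.77×11 + 661.92×8 = 6443.47 + 5295.36 = 11738.83
link = 10584.84/11738.83 = 0.901695
Chained index = 100 × 1.133938 × 0.901695 = 102.2466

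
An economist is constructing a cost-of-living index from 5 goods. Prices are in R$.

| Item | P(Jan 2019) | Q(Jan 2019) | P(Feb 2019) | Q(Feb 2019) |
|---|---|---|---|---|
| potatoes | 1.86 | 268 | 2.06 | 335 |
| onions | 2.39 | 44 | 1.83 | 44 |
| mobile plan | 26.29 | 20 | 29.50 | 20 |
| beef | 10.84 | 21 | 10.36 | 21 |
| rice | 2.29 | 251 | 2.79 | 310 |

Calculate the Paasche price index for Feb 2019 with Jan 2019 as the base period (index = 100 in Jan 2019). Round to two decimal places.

111.47

Paasche price index uses current-period quantities as weights.
ΣP(Feb 2019)·Q(Feb 2019) = 2.06×335 + 1.83×44 + 29.50×20 + 10.36×21 + 2.79×310 = 690.1 + 80.52 + 590 + 217.56 + 864.9 = 2443.08
ΣP(Jan 2019)·Q(Feb 2019) = 1.86×335 + 2.39×44 + 26.29×20 + 10.84×21 + 2.29×310 = 623.1 + 105.16 + 525.8 + 227.64 + 709.9 = 2191.6
Index = 2443.08 / 2191.6 × 100 = 111.4747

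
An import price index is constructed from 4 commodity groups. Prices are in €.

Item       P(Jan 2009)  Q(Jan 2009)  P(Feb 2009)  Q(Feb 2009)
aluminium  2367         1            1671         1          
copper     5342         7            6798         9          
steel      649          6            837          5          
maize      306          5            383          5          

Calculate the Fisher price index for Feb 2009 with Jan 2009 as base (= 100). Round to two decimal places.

124.62

Laspeyres component (base-period weights):
ΣP(Feb 2009)Q(Jan 2009) = 1671×1 + 6798×7 + 837×6 + 383×5 = 1671 + 47586 + 5022 + 1915 = 56194
ΣP(Jan 2009)Q(Jan 2009) = 2367×1 + 5342×7 + 649×6 + 306×5 = 2367 + 37394 + 3894 + 1530 = 45185
L = 56194 / 45185 × 100 = 124.3643
Paasche component (current-period weights):
ΣP(Feb 2009)Q(Feb 2009) = 1671×1 + 6798×9 + 837×5 + 383×5 = 1671 + 61182 + 4185 + 1915 = 68953
ΣP(Jan 2009)Q(Feb 2009) = 2367×1 + 5342×9 + 649×5 + 306×5 = 2367 + 48078 + 3245 + 1530 = 55220
P = 68953 / 55220 × 100 = 124.8696
Fisher = √(L × P) = √(124.3643 × 124.8696) = 124.6167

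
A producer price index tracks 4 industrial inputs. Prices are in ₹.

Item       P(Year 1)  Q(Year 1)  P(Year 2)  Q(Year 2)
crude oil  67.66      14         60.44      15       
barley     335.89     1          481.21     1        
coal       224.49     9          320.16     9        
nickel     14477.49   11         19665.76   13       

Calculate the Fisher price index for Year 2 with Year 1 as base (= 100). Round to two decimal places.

135.67

Laspeyres component (base-period weights):
ΣP(Year 2)Q(Year 1) = 60.44×14 + 481.21×1 + 320.16×9 + 19665.76×11 = 846.16 + 481.21 + 2881.44 + 216323.36 = 220532.17
ΣP(Year 1)Q(Year 1) = 67.66×14 + 335.89×1 + 224.49×9 + 14477.49×11 = 947.24 + 335.89 + 2020.41 + 159252.39 = 162555.93
L = 220532.17 / 162555.93 × 100 = 135.6654
Paasche component (current-period weights):
ΣP(Year 2)Q(Year 2) = 60.44×15 + 481.21×1 + 320.16×9 + 19665.76×13 = 906.6 + 481.21 + 2881.44 + 255654.88 = 259924.13
ΣP(Year 1)Q(Year 2) = 67.66×15 + 335.89×1 + 224.49×9 + 14477.49×13 = 1014.9 + 335.89 + 2020.41 + 188207.37 = 191578.57
P = 259924.13 / 191578.57 × 100 = 135.6750
Fisher = √(L × P) = √(135.6654 × 135.6750) = 135.6702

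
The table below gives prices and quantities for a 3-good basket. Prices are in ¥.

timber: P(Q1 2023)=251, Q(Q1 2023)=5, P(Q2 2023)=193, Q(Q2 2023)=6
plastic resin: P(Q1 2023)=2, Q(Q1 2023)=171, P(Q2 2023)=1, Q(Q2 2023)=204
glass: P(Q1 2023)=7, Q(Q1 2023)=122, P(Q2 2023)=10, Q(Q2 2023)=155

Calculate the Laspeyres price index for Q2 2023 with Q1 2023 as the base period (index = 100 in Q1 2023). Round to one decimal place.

96.1

Laspeyres price index uses base-period quantities as weights.
ΣP(Q2 2023)·Q(Q1 2023) = 193×5 + 1×171 + 10×122 = 965 + 171 + 1220 = 2356
ΣP(Q1 2023)·Q(Q1 2023) = 251×5 + 2×171 + 7×122 = 1255 + 342 + 854 = 2451
Index = 2356 / 2451 × 100 = 96.1240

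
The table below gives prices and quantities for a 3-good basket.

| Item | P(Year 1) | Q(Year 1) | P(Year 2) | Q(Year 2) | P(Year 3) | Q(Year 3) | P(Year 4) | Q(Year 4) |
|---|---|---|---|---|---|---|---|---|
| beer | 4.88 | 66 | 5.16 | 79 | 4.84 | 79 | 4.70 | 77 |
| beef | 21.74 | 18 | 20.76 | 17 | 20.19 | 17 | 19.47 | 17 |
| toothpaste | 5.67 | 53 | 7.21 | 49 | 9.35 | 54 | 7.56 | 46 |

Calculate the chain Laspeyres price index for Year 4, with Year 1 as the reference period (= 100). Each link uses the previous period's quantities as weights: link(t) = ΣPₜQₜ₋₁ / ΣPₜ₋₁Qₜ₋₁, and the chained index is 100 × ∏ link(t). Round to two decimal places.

103.71

Link Year 1→Year 2:
ΣP(Year 2)Q(Year 1) = 5.16×66 + 20.76×18 + 7.21×53 = 340.56 + 373.68 + 382.13 = 1096.37
ΣP(Year 1)Q(Year 1) = 4.88×66 + 21.74×18 + 5.67×53 = 322.08 + 391.32 + 300.51 = 1013.91
link = 1096.37/1013.91 = 1.081329
Link Year 2→Year 3:
ΣP(Year 3)Q(Year 2) = 4.84×79 + 20.19×17 + 9.35×49 = 382.36 + 343.23 + 458.15 = 1183.74
ΣP(Year 2)Q(Year 2) = 5.16×79 + 20.76×17 + 7.21×49 = 407.64 + 352.92 + 353.29 = 1113.85
link = 1183.74/1113.85 = 1.062746
Link Year 3→Year 4:
ΣP(Year 4)Q(Year 3) = 4.70×79 + 19.47×17 + 7.56×54 = 371.3 + 330.99 + 408.24 = 1110.53
ΣP(Year 3)Q(Year 3) = 4.84×79 + 20.19×17 + 9.35×54 = 382.36 + 343.23 + 504.9 = 1230.49
link = 1110.53/1230.49 = 0.902510
Chained index = 100 × 1.081329 × 1.062746 × 0.902510 = 103.7145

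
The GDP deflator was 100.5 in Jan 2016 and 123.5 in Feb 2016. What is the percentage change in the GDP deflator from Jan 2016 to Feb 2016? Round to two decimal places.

Change = (123.5 − 100.5) / 100.5 × 100
       = 23.0 / 100.5 × 100 = 22.8856%

22.89%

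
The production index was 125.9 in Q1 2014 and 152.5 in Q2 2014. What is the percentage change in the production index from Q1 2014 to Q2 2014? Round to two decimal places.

Change = (152.5 − 125.9) / 125.9 × 100
       = 26.6 / 125.9 × 100 = 21.1279%

21.13%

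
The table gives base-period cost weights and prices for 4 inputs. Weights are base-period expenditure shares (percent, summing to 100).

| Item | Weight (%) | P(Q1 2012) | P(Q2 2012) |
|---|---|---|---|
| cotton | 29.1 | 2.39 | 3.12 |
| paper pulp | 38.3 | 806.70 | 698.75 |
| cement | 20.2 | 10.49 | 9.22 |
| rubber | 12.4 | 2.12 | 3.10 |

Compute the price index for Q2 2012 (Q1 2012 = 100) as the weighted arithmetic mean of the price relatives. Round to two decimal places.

107.05

cotton: 29.1 × (3.12/2.39) = 29.1 × 1.305439 = 37.9883
paper pulp: 38.3 × (698.75/806.70) = 38.3 × 0.866183 = 33.1748
cement: 20.2 × (9.22/10.49) = 20.2 × 0.878932 = 17.7544
rubber: 12.4 × (3.10/2.12) = 12.4 × 1.462264 = 18.1321
Index = Σ wᵢ·(p₁ᵢ/p₀ᵢ) = 37.9883 + 33.1748 + 17.7544 + 18.1321 = 107.0496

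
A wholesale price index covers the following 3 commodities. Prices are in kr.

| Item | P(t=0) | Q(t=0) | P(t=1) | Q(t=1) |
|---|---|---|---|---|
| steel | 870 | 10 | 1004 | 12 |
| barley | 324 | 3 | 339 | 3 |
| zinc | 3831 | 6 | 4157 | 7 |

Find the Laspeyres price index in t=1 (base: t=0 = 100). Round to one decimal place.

110.2

Laspeyres price index uses base-period quantities as weights.
ΣP(t=1)·Q(t=0) = 1004×10 + 339×3 + 4157×6 = 10040 + 1017 + 24942 = 35999
ΣP(t=0)·Q(t=0) = 870×10 + 324×3 + 3831×6 = 8700 + 972 + 22986 = 32658
Index = 35999 / 32658 × 100 = 110.2303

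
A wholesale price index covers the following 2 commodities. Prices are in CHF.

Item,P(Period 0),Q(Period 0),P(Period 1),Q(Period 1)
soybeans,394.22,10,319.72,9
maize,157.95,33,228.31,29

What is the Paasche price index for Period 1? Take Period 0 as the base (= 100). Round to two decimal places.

Paasche price index uses current-period quantities as weights.
ΣP(Period 1)·Q(Period 1) = 319.72×9 + 228.31×29 = 2877.48 + 6620.99 = 9498.47
ΣP(Period 0)·Q(Period 1) = 394.22×9 + 157.95×29 = 3547.98 + 4580.55 = 8128.53
Index = 9498.47 / 8128.53 × 100 = 116.8535

116.85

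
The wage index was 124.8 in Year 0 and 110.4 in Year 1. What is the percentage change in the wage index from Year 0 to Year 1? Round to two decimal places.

Change = (110.4 − 124.8) / 124.8 × 100
       = -14.4 / 124.8 × 100 = -11.5385%

-11.54%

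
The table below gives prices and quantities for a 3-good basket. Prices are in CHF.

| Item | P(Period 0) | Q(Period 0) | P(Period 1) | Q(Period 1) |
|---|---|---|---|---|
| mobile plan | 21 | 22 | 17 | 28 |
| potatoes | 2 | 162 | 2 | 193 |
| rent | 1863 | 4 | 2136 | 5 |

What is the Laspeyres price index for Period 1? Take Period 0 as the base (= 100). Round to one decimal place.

Laspeyres price index uses base-period quantities as weights.
ΣP(Period 1)·Q(Period 0) = 17×22 + 2×162 + 2136×4 = 374 + 324 + 8544 = 9242
ΣP(Period 0)·Q(Period 0) = 21×22 + 2×162 + 1863×4 = 462 + 324 + 7452 = 8238
Index = 9242 / 8238 × 100 = 112.1874

112.2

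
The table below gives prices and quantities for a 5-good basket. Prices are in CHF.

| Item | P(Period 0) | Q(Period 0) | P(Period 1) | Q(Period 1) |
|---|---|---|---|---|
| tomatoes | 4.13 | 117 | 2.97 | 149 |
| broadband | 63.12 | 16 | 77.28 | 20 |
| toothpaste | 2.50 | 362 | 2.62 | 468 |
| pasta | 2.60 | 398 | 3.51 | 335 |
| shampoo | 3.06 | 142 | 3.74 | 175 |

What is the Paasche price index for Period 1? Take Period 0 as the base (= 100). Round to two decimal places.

Paasche price index uses current-period quantities as weights.
ΣP(Period 1)·Q(Period 1) = 2.97×149 + 77.28×20 + 2.62×468 + 3.51×335 + 3.74×175 = 442.53 + 1545.6 + 1226.16 + 1175.85 + 654.5 = 5044.64
ΣP(Period 0)·Q(Period 1) = 4.13×149 + 63.12×20 + 2.50×468 + 2.60×335 + 3.06×175 = 615.37 + 1262.4 + 1170 + 871 + 535.5 = 4454.27
Index = 5044.64 / 4454.27 × 100 = 113.2540

113.25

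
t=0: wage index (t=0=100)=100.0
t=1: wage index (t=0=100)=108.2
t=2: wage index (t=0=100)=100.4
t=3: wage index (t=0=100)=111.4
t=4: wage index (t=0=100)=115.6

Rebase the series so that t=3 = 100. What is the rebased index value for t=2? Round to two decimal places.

Rebased(t=2) = 100.4 / 111.4 × 100 = 90.1257

90.13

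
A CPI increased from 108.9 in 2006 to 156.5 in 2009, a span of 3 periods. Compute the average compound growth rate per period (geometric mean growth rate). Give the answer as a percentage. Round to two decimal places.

12.85%

Growth factor = (156.5/108.9)^(1/3) = (1.437098)^(1/3) = 1.128484
Growth rate = 1.128484 − 1 = 0.128484 = 12.8484%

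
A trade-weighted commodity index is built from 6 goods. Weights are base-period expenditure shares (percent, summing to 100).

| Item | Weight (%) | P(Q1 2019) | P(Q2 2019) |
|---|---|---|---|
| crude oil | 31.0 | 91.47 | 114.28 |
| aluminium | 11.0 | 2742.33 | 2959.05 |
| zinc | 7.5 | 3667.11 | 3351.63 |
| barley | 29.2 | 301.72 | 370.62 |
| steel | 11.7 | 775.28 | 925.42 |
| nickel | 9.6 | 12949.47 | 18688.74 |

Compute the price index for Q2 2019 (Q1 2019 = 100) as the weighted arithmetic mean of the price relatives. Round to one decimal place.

crude oil: 31.0 × (114.28/91.47) = 31.0 × 1.249371 = 38.7305
aluminium: 11.0 × (2959.05/2742.33) = 11.0 × 1.079028 = 11.8693
zinc: 7.5 × (3351.63/3667.11) = 7.5 × 0.913970 = 6.8548
barley: 29.2 × (370.62/301.72) = 29.2 × 1.228357 = 35.8680
steel: 11.7 × (925.42/775.28) = 11.7 × 1.193659 = 13.9658
nickel: 9.6 × (18688.74/12949.47) = 9.6 × 1.443205 = 13.8548
Index = Σ wᵢ·(p₁ᵢ/p₀ᵢ) = 38.7305 + 11.8693 + 6.8548 + 35.8680 + 13.9658 + 13.8548 = 121.1432

121.1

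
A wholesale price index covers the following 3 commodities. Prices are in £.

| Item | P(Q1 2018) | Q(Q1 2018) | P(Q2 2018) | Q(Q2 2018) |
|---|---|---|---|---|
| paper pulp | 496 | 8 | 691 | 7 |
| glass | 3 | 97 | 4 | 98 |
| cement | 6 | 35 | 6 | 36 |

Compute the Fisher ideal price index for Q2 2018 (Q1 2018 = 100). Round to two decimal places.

Laspeyres component (base-period weights):
ΣP(Q2 2018)Q(Q1 2018) = 691×8 + 4×97 + 6×35 = 5528 + 388 + 210 = 6126
ΣP(Q1 2018)Q(Q1 2018) = 496×8 + 3×97 + 6×35 = 3968 + 291 + 210 = 4469
L = 6126 / 4469 × 100 = 137.0776
Paasche component (current-period weights):
ΣP(Q2 2018)Q(Q2 2018) = 691×7 + 4×98 + 6×36 = 4837 + 392 + 216 = 5445
ΣP(Q1 2018)Q(Q2 2018) = 496×7 + 3×98 + 6×36 = 3472 + 294 + 216 = 3982
P = 5445 / 3982 × 100 = 136.7403
Fisher = √(L × P) = √(137.0776 × 136.7403) = 136.9089

136.91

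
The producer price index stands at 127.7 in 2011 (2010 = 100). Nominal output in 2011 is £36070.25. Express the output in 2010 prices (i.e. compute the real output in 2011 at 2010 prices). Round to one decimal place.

Real = Nominal ÷ (Index/100) = 36070.25 ÷ (127.7/100)
     = 36070.25 ÷ 1.277 = 28246.0846

28246.1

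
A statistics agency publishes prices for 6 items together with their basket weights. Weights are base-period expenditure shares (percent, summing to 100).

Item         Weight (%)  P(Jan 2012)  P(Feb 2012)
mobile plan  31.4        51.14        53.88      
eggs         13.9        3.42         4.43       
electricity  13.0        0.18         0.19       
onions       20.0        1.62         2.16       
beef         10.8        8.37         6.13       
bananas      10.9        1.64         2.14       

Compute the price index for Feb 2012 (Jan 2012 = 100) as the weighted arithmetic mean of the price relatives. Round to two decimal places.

mobile plan: 31.4 × (53.88/51.14) = 31.4 × 1.053578 = 33.0824
eggs: 13.9 × (4.43/3.42) = 13.9 × 1.295322 = 18.0050
electricity: 13.0 × (0.19/0.18) = 13.0 × 1.055556 = 13.7222
onions: 20.0 × (2.16/1.62) = 20.0 × 1.333333 = 26.6667
beef: 10.8 × (6.13/8.37) = 10.8 × 0.732378 = 7.9097
bananas: 10.9 × (2.14/1.64) = 10.9 × 1.304878 = 14.2232
Index = Σ wᵢ·(p₁ᵢ/p₀ᵢ) = 33.0824 + 18.0050 + 13.7222 + 26.6667 + 7.9097 + 14.2232 = 113.6091

113.61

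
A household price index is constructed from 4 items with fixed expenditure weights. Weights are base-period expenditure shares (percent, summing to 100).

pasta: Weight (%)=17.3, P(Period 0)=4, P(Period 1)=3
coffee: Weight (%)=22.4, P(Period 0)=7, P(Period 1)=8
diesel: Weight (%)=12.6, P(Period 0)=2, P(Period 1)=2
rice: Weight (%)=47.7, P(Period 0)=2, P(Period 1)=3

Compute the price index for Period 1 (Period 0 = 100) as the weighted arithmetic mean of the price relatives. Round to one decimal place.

pasta: 17.3 × (3/4) = 17.3 × 0.750000 = 12.9750
coffee: 22.4 × (8/7) = 22.4 × 1.142857 = 25.6000
diesel: 12.6 × (2/2) = 12.6 × 1.000000 = 12.6000
rice: 47.7 × (3/2) = 47.7 × 1.500000 = 71.5500
Index = Σ wᵢ·(p₁ᵢ/p₀ᵢ) = 12.9750 + 25.6000 + 12.6000 + 71.5500 = 122.7250

122.7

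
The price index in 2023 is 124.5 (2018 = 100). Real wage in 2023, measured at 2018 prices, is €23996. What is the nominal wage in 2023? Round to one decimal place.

Nominal = Real × (Index/100) = 23996 × (124.5/100)
        = 23996 × 1.245 = 29875.0200

29875.0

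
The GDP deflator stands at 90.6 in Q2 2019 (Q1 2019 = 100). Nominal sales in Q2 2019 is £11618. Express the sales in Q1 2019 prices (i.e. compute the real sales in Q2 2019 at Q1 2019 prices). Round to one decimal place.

Real = Nominal ÷ (Index/100) = 11618 ÷ (90.6/100)
     = 11618 ÷ 0.906 = 12823.3996

12823.4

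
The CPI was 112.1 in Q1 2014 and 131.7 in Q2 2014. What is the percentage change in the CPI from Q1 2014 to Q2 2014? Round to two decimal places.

17.48%

Change = (131.7 − 112.1) / 112.1 × 100
       = 19.6 / 112.1 × 100 = 17.4844%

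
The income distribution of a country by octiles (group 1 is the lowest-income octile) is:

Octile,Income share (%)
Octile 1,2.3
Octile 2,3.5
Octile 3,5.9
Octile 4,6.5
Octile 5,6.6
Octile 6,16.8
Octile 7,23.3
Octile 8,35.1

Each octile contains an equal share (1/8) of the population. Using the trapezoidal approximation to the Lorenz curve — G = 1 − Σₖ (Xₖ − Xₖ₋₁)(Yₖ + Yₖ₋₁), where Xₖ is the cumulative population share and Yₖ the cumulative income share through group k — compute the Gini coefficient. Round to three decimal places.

0.452

Cumulative income shares Yₖ: 0.0230, 0.0580, 0.1170, 0.1820, 0.2480, 0.4160, 0.6490, 1.0000
Σ (Xₖ−Xₖ₋₁)(Yₖ+Yₖ₋₁) = (1/8)(0.0230+0.0000) + (1/8)(0.0580+0.0230) + (1/8)(0.1170+0.0580) + (1/8)(0.1820+0.1170) + (1/8)(0.2480+0.1820) + (1/8)(0.4160+0.2480) + (1/8)(0.6490+0.4160) + (1/8)(1.0000+0.6490)
  = 0.0029 + 0.0101 + 0.0219 + 0.0374 + 0.0537 + 0.0830 + 0.1331 + 0.2061 = 0.5483
G = 1 − 0.5483 = 0.4517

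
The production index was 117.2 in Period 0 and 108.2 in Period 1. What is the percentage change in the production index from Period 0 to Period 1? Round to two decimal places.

Change = (108.2 − 117.2) / 117.2 × 100
       = -9.0 / 117.2 × 100 = -7.6792%

-7.68%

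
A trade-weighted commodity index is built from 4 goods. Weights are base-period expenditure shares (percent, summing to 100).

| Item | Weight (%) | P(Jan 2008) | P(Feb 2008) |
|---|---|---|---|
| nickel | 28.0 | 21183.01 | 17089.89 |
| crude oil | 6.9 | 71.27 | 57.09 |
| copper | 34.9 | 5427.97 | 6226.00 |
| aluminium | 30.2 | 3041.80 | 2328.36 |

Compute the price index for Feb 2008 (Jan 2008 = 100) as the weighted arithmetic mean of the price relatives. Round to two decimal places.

91.26

nickel: 28.0 × (17089.89/21183.01) = 28.0 × 0.806773 = 22.5897
crude oil: 6.9 × (57.09/71.27) = 6.9 × 0.801038 = 5.5272
copper: 34.9 × (6226.00/5427.97) = 34.9 × 1.147022 = 40.0311
aluminium: 30.2 × (2328.36/3041.80) = 30.2 × 0.765455 = 23.1167
Index = Σ wᵢ·(p₁ᵢ/p₀ᵢ) = 22.5897 + 5.5272 + 40.0311 + 23.1167 = 91.2646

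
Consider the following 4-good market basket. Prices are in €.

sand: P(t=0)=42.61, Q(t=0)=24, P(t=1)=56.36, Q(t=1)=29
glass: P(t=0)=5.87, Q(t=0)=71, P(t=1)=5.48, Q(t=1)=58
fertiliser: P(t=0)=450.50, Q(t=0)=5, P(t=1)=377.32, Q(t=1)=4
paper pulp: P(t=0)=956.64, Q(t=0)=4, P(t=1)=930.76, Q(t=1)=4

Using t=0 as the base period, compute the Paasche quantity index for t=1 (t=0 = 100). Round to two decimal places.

Paasche quantity index uses current-period prices as weights.
ΣP(t=1)·Q(t=1) = 56.36×29 + 5.48×58 + 377.32×4 + 930.76×4 = 1634.44 + 317.84 + 1509.28 + 3723.04 = 7184.6
ΣP(t=1)·Q(t=0) = 56.36×24 + 5.48×71 + 377.32×5 + 930.76×4 = 1352.64 + 389.08 + 1886.6 + 3723.04 = 7351.36
Index = 7184.6 / 7351.36 × 100 = 97.7316

97.73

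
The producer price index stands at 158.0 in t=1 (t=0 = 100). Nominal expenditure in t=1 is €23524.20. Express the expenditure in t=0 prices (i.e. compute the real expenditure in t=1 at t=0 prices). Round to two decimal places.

14888.73

Real = Nominal ÷ (Index/100) = 23524.20 ÷ (158.0/100)
     = 23524.20 ÷ 1.580 = 14888.7342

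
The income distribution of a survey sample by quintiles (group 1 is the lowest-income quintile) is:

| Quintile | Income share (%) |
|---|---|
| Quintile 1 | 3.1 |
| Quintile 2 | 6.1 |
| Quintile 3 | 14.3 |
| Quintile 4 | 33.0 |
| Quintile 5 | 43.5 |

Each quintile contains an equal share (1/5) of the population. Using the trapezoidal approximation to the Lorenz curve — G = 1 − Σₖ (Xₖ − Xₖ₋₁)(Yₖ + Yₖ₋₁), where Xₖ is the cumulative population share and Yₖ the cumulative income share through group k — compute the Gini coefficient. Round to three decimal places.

Cumulative income shares Yₖ: 0.0310, 0.0920, 0.2350, 0.5650, 1.0000
Σ (Xₖ−Xₖ₋₁)(Yₖ+Yₖ₋₁) = (1/5)(0.0310+0.0000) + (1/5)(0.0920+0.0310) + (1/5)(0.2350+0.0920) + (1/5)(0.5650+0.2350) + (1/5)(1.0000+0.5650)
  = 0.0062 + 0.0246 + 0.0654 + 0.1600 + 0.3130 = 0.5692
G = 1 − 0.5692 = 0.4308

0.431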